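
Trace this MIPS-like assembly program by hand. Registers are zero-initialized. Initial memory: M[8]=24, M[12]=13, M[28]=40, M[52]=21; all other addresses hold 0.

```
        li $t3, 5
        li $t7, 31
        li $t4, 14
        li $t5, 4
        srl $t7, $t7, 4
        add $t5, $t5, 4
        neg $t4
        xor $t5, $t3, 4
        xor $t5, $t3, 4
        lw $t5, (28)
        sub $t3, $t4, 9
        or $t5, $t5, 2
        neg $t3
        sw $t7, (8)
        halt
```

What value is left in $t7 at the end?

$t3=5
$t7=31
$t4=14
$t5=4
$t7=31>>4=1
$t5=4+4=8
$t4=-(14)=-14
$t5=5^4=1
$t5=5^4=1
$t5=M[28]=40
$t3=(-14)-9=-23
$t5=40|2=42
$t3=-(-23)=23
sw $t7, (8) → M[8]=1
halt.

1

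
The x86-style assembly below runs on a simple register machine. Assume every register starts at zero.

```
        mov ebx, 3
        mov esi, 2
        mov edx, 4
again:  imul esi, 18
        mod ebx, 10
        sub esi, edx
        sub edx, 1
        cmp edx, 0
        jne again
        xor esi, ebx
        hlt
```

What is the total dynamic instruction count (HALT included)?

mov ebx, 3 → ebx=3
mov esi, 2 → esi=2
mov edx, 4 → edx=4
imul esi, 18 → esi=2*18=36
mod ebx, 10 → ebx=3%10=3
sub esi, edx → esi=36-4=32
sub edx, 1 → edx=4-1=3
cmp edx, 0  (cmp 3,0)
jne again: taken
imul esi, 18 → esi=32*18=576
mod ebx, 10 → ebx=3%10=3
sub esi, edx → esi=576-3=573
sub edx, 1 → edx=3-1=2
cmp edx, 0  (cmp 2,0)
jne again: taken
imul esi, 18 → esi=573*18=10314
mod ebx, 10 → ebx=3%10=3
sub esi, edx → esi=10314-2=10312
sub edx, 1 → edx=2-1=1
cmp edx, 0  (cmp 1,0)
jne again: taken
imul esi, 18 → esi=10312*18=185616
mod ebx, 10 → ebx=3%10=3
sub esi, edx → esi=185616-1=185615
sub edx, 1 → edx=1-1=0
cmp edx, 0  (cmp 0,0)
jne again: not taken
xor esi, ebx → esi=185615^3=185612
halt.
Total executed instructions: 29.

29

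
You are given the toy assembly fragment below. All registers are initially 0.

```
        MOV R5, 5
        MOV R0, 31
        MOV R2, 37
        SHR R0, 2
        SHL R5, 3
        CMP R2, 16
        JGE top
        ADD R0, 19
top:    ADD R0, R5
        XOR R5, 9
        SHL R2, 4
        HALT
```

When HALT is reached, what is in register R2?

after MOV R5, 5: R5=5
after MOV R0, 31: R0=31
after MOV R2, 37: R2=37
after SHR R0, 2: R0=31>>2=7
after SHL R5, 3: R5=5<<3=40
CMP R2, 16  (cmp 37,16)
JGE top: taken
after ADD R0, R5: R0=7+40=47
after XOR R5, 9: R5=40^9=33
after SHL R2, 4: R2=37<<4=592
halt.

592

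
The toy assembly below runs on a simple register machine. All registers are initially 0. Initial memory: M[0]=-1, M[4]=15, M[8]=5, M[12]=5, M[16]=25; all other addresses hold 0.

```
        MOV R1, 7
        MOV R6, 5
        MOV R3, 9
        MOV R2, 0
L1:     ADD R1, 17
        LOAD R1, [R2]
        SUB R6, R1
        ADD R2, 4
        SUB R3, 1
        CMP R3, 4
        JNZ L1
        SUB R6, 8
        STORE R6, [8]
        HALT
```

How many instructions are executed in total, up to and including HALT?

R1=7
R6=5
R3=9
R2=0
R1=7+17=24
R1=M[0]=-1
R6=5-(-1)=6
R2=0+4=4
R3=9-1=8
CMP R3, 4  (cmp 8,4)
JNZ L1: taken
R1=(-1)+17=16
R1=M[4]=15
R6=6-15=-9
R2=4+4=8
R3=8-1=7
CMP R3, 4  (cmp 7,4)
JNZ L1: taken
R1=15+17=32
R1=M[8]=5
R6=(-9)-5=-14
R2=8+4=12
R3=7-1=6
CMP R3, 4  (cmp 6,4)
JNZ L1: taken
R1=5+17=22
R1=M[12]=5
R6=(-14)-5=-19
R2=12+4=16
R3=6-1=5
CMP R3, 4  (cmp 5,4)
JNZ L1: taken
R1=5+17=22
R1=M[16]=25
R6=(-19)-25=-44
R2=16+4=20
R3=5-1=4
CMP R3, 4  (cmp 4,4)
JNZ L1: not taken
R6=(-44)-8=-52
STORE R6, [8] → M[8]=-52
halt.
Total executed instructions: 42.

42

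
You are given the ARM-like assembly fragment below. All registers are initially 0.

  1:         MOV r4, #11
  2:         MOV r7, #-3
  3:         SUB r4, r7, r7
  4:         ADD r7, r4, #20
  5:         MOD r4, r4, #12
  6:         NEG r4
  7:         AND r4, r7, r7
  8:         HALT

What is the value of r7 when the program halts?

after MOV r4, #11: r4=11
after MOV r7, #-3: r7=-3
after SUB r4, r7, r7: r4=(-3)-(-3)=0
after ADD r7, r4, #20: r7=0+20=20
after MOD r4, r4, #12: r4=0%12=0
after NEG r4: r4=-(0)=0
after AND r4, r7, r7: r4=20&20=20
halt.

20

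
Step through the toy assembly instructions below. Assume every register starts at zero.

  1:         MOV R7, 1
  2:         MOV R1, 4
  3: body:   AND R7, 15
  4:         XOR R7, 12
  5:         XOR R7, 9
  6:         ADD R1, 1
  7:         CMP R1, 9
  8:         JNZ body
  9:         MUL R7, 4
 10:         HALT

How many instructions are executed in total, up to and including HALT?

after MOV R7, 1: R7=1
after MOV R1, 4: R1=4
after AND R7, 15: R7=1&15=1
after XOR R7, 12: R7=1^12=13
after XOR R7, 9: R7=13^9=4
after ADD R1, 1: R1=4+1=5
CMP R1, 9  (cmp 5,9)
JNZ body: taken
after AND R7, 15: R7=4&15=4
after XOR R7, 12: R7=4^12=8
after XOR R7, 9: R7=8^9=1
after ADD R1, 1: R1=5+1=6
CMP R1, 9  (cmp 6,9)
JNZ body: taken
after AND R7, 15: R7=1&15=1
after XOR R7, 12: R7=1^12=13
after XOR R7, 9: R7=13^9=4
after ADD R1, 1: R1=6+1=7
CMP R1, 9  (cmp 7,9)
JNZ body: taken
after AND R7, 15: R7=4&15=4
after XOR R7, 12: R7=4^12=8
after XOR R7, 9: R7=8^9=1
after ADD R1, 1: R1=7+1=8
CMP R1, 9  (cmp 8,9)
JNZ body: taken
after AND R7, 15: R7=1&15=1
after XOR R7, 12: R7=1^12=13
after XOR R7, 9: R7=13^9=4
after ADD R1, 1: R1=8+1=9
CMP R1, 9  (cmp 9,9)
JNZ body: not taken
after MUL R7, 4: R7=4*4=16
halt.
Total executed instructions: 34.

34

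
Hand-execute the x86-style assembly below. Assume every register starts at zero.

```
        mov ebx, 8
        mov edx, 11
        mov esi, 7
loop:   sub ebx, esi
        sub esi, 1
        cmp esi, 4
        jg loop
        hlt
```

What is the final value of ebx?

mov ebx, 8 → ebx=8
mov edx, 11 → edx=11
mov esi, 7 → esi=7
sub ebx, esi → ebx=8-7=1
sub esi, 1 → esi=7-1=6
cmp esi, 4  (cmp 6,4)
jg loop: taken
sub ebx, esi → ebx=1-6=-5
sub esi, 1 → esi=6-1=5
cmp esi, 4  (cmp 5,4)
jg loop: taken
sub ebx, esi → ebx=(-5)-5=-10
sub esi, 1 → esi=5-1=4
cmp esi, 4  (cmp 4,4)
jg loop: not taken
halt.

-10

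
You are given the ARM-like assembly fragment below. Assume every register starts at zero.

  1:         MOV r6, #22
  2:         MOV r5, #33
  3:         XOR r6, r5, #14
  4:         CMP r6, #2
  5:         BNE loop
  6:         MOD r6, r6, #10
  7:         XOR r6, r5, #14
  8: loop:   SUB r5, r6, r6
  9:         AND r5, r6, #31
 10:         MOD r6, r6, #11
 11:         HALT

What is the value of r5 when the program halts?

MOV r6, #22 → r6=22
MOV r5, #33 → r5=33
XOR r6, r5, #14 → r6=33^14=47
CMP r6, #2  (cmp 47,2)
BNE loop: taken
SUB r5, r6, r6 → r5=47-47=0
AND r5, r6, #31 → r5=47&31=15
MOD r6, r6, #11 → r6=47%11=3
halt.

15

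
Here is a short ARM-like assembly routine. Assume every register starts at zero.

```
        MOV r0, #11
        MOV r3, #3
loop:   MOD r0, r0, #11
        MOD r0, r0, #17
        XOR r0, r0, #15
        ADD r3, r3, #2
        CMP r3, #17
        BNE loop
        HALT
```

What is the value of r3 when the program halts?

17

MOV r0, #11 → r0=11
MOV r3, #3 → r3=3
MOD r0, r0, #11 → r0=11%11=0
MOD r0, r0, #17 → r0=0%17=0
XOR r0, r0, #15 → r0=0^15=15
ADD r3, r3, #2 → r3=3+2=5
CMP r3, #17  (cmp 5,17)
BNE loop: taken
MOD r0, r0, #11 → r0=15%11=4
MOD r0, r0, #17 → r0=4%17=4
XOR r0, r0, #15 → r0=4^15=11
ADD r3, r3, #2 → r3=5+2=7
CMP r3, #17  (cmp 7,17)
BNE loop: taken
MOD r0, r0, #11 → r0=11%11=0
MOD r0, r0, #17 → r0=0%17=0
XOR r0, r0, #15 → r0=0^15=15
ADD r3, r3, #2 → r3=7+2=9
CMP r3, #17  (cmp 9,17)
BNE loop: taken
MOD r0, r0, #11 → r0=15%11=4
MOD r0, r0, #17 → r0=4%17=4
XOR r0, r0, #15 → r0=4^15=11
ADD r3, r3, #2 → r3=9+2=11
CMP r3, #17  (cmp 11,17)
BNE loop: taken
MOD r0, r0, #11 → r0=11%11=0
MOD r0, r0, #17 → r0=0%17=0
XOR r0, r0, #15 → r0=0^15=15
ADD r3, r3, #2 → r3=11+2=13
CMP r3, #17  (cmp 13,17)
BNE loop: taken
MOD r0, r0, #11 → r0=15%11=4
MOD r0, r0, #17 → r0=4%17=4
XOR r0, r0, #15 → r0=4^15=11
ADD r3, r3, #2 → r3=13+2=15
CMP r3, #17  (cmp 15,17)
BNE loop: taken
MOD r0, r0, #11 → r0=11%11=0
MOD r0, r0, #17 → r0=0%17=0
XOR r0, r0, #15 → r0=0^15=15
ADD r3, r3, #2 → r3=15+2=17
CMP r3, #17  (cmp 17,17)
BNE loop: not taken
halt.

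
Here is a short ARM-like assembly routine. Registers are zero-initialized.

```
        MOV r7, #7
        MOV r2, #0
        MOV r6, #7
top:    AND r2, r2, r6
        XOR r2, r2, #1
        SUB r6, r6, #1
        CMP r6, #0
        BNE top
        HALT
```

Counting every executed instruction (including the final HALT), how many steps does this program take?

r7=7
r2=0
r6=7
r2=0&7=0
r2=0^1=1
r6=7-1=6
CMP r6, #0  (cmp 6,0)
BNE top: taken
r2=1&6=0
r2=0^1=1
r6=6-1=5
CMP r6, #0  (cmp 5,0)
BNE top: taken
r2=1&5=1
r2=1^1=0
r6=5-1=4
CMP r6, #0  (cmp 4,0)
BNE top: taken
r2=0&4=0
r2=0^1=1
r6=4-1=3
CMP r6, #0  (cmp 3,0)
BNE top: taken
r2=1&3=1
r2=1^1=0
r6=3-1=2
CMP r6, #0  (cmp 2,0)
BNE top: taken
r2=0&2=0
r2=0^1=1
r6=2-1=1
CMP r6, #0  (cmp 1,0)
BNE top: taken
r2=1&1=1
r2=1^1=0
r6=1-1=0
CMP r6, #0  (cmp 0,0)
BNE top: not taken
halt.
Total executed instructions: 39.

39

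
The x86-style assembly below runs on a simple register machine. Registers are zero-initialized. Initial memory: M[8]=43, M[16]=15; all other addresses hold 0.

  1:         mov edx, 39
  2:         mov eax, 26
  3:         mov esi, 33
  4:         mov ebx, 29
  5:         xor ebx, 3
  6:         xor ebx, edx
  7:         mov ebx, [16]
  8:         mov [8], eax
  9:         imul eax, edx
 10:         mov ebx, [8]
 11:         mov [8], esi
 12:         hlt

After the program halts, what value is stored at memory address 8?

33

edx=39
eax=26
esi=33
ebx=29
ebx=29^3=30
ebx=30^39=57
ebx=M[16]=15
mov [8], eax → M[8]=26
eax=26*39=1014
ebx=M[8]=26
mov [8], esi → M[8]=33
halt.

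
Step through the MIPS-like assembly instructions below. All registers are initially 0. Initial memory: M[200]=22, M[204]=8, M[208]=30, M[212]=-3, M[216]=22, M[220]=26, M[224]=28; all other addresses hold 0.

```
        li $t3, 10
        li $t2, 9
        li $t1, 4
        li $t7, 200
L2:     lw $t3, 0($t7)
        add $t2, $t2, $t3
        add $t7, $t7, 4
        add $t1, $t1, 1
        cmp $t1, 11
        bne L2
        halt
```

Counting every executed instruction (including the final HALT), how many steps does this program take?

47

after li $t3, 10: $t3=10
after li $t2, 9: $t2=9
after li $t1, 4: $t1=4
after li $t7, 200: $t7=200
after lw $t3, 0($t7): $t3=M[200]=22
after add $t2, $t2, $t3: $t2=9+22=31
after add $t7, $t7, 4: $t7=200+4=204
after add $t1, $t1, 1: $t1=4+1=5
cmp $t1, 11  (cmp 5,11)
bne L2: taken
after lw $t3, 0($t7): $t3=M[204]=8
after add $t2, $t2, $t3: $t2=31+8=39
after add $t7, $t7, 4: $t7=204+4=208
after add $t1, $t1, 1: $t1=5+1=6
cmp $t1, 11  (cmp 6,11)
bne L2: taken
after lw $t3, 0($t7): $t3=M[208]=30
after add $t2, $t2, $t3: $t2=39+30=69
after add $t7, $t7, 4: $t7=208+4=212
after add $t1, $t1, 1: $t1=6+1=7
cmp $t1, 11  (cmp 7,11)
bne L2: taken
after lw $t3, 0($t7): $t3=M[212]=-3
after add $t2, $t2, $t3: $t2=69+(-3)=66
after add $t7, $t7, 4: $t7=212+4=216
after add $t1, $t1, 1: $t1=7+1=8
cmp $t1, 11  (cmp 8,11)
bne L2: taken
after lw $t3, 0($t7): $t3=M[216]=22
after add $t2, $t2, $t3: $t2=66+22=88
after add $t7, $t7, 4: $t7=216+4=220
after add $t1, $t1, 1: $t1=8+1=9
cmp $t1, 11  (cmp 9,11)
bne L2: taken
after lw $t3, 0($t7): $t3=M[220]=26
after add $t2, $t2, $t3: $t2=88+26=114
after add $t7, $t7, 4: $t7=220+4=224
after add $t1, $t1, 1: $t1=9+1=10
cmp $t1, 11  (cmp 10,11)
bne L2: taken
after lw $t3, 0($t7): $t3=M[224]=28
after add $t2, $t2, $t3: $t2=114+28=142
after add $t7, $t7, 4: $t7=224+4=228
after add $t1, $t1, 1: $t1=10+1=11
cmp $t1, 11  (cmp 11,11)
bne L2: not taken
halt.
Total executed instructions: 47.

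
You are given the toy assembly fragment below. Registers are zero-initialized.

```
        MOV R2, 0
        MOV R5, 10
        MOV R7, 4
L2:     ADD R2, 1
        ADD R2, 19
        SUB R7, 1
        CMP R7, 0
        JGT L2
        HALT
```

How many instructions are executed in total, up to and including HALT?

MOV R2, 0 → R2=0
MOV R5, 10 → R5=10
MOV R7, 4 → R7=4
ADD R2, 1 → R2=0+1=1
ADD R2, 19 → R2=1+19=20
SUB R7, 1 → R7=4-1=3
CMP R7, 0  (cmp 3,0)
JGT L2: taken
ADD R2, 1 → R2=20+1=21
ADD R2, 19 → R2=21+19=40
SUB R7, 1 → R7=3-1=2
CMP R7, 0  (cmp 2,0)
JGT L2: taken
ADD R2, 1 → R2=40+1=41
ADD R2, 19 → R2=41+19=60
SUB R7, 1 → R7=2-1=1
CMP R7, 0  (cmp 1,0)
JGT L2: taken
ADD R2, 1 → R2=60+1=61
ADD R2, 19 → R2=61+19=80
SUB R7, 1 → R7=1-1=0
CMP R7, 0  (cmp 0,0)
JGT L2: not taken
halt.
Total executed instructions: 24.

24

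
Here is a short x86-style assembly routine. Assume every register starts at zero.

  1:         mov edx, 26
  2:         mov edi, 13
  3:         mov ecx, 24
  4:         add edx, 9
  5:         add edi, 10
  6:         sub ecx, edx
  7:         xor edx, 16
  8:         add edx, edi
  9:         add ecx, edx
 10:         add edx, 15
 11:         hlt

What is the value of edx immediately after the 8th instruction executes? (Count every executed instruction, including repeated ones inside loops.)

edx=26
edi=13
ecx=24
edx=26+9=35
edi=13+10=23
ecx=24-35=-11
edx=35^16=51
edx=51+23=74
After step 8: edx = 74.

74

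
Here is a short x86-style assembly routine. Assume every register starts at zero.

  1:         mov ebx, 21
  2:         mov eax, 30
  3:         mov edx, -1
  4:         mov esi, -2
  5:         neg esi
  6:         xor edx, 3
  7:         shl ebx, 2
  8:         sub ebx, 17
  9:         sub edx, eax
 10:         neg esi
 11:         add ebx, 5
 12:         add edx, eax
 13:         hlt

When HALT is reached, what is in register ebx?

72

ebx=21
eax=30
edx=-1
esi=-2
esi=-(-2)=2
edx=(-1)^3=-4
ebx=21<<2=84
ebx=84-17=67
edx=(-4)-30=-34
esi=-(2)=-2
ebx=67+5=72
edx=(-34)+30=-4
halt.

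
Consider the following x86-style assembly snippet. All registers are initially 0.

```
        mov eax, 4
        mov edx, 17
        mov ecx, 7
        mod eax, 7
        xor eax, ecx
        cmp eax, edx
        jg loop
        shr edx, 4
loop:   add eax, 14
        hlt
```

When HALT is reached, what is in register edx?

mov eax, 4 → eax=4
mov edx, 17 → edx=17
mov ecx, 7 → ecx=7
mod eax, 7 → eax=4%7=4
xor eax, ecx → eax=4^7=3
cmp eax, edx  (cmp 3,17)
jg loop: not taken
shr edx, 4 → edx=17>>4=1
add eax, 14 → eax=3+14=17
halt.

1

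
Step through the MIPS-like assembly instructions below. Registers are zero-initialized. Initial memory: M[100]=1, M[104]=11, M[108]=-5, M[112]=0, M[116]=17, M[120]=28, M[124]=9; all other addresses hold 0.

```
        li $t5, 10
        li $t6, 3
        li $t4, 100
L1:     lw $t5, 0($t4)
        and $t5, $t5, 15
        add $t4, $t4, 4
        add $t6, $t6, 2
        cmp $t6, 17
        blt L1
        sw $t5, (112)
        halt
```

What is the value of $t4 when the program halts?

128

after li $t5, 10: $t5=10
after li $t6, 3: $t6=3
after li $t4, 100: $t4=100
after lw $t5, 0($t4): $t5=M[100]=1
after and $t5, $t5, 15: $t5=1&15=1
after add $t4, $t4, 4: $t4=100+4=104
after add $t6, $t6, 2: $t6=3+2=5
cmp $t6, 17  (cmp 5,17)
blt L1: taken
after lw $t5, 0($t4): $t5=M[104]=11
after and $t5, $t5, 15: $t5=11&15=11
after add $t4, $t4, 4: $t4=104+4=108
after add $t6, $t6, 2: $t6=5+2=7
cmp $t6, 17  (cmp 7,17)
blt L1: taken
after lw $t5, 0($t4): $t5=M[108]=-5
after and $t5, $t5, 15: $t5=(-5)&15=11
after add $t4, $t4, 4: $t4=108+4=112
after add $t6, $t6, 2: $t6=7+2=9
cmp $t6, 17  (cmp 9,17)
blt L1: taken
after lw $t5, 0($t4): $t5=M[112]=0
after and $t5, $t5, 15: $t5=0&15=0
after add $t4, $t4, 4: $t4=112+4=116
after add $t6, $t6, 2: $t6=9+2=11
cmp $t6, 17  (cmp 11,17)
blt L1: taken
after lw $t5, 0($t4): $t5=M[116]=17
after and $t5, $t5, 15: $t5=17&15=1
after add $t4, $t4, 4: $t4=116+4=120
after add $t6, $t6, 2: $t6=11+2=13
cmp $t6, 17  (cmp 13,17)
blt L1: taken
after lw $t5, 0($t4): $t5=M[120]=28
after and $t5, $t5, 15: $t5=28&15=12
after add $t4, $t4, 4: $t4=120+4=124
after add $t6, $t6, 2: $t6=13+2=15
cmp $t6, 17  (cmp 15,17)
blt L1: taken
after lw $t5, 0($t4): $t5=M[124]=9
after and $t5, $t5, 15: $t5=9&15=9
after add $t4, $t4, 4: $t4=124+4=128
after add $t6, $t6, 2: $t6=15+2=17
cmp $t6, 17  (cmp 17,17)
blt L1: not taken
sw $t5, (112) → M[112]=9
halt.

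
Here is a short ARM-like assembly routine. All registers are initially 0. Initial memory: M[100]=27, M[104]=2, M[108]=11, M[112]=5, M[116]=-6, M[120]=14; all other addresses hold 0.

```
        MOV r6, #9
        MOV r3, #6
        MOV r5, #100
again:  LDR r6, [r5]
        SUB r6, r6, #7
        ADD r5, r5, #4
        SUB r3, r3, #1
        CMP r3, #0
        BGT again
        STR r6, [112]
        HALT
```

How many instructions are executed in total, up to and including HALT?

MOV r6, #9 → r6=9
MOV r3, #6 → r3=6
MOV r5, #100 → r5=100
LDR r6, [r5] → r6=M[100]=27
SUB r6, r6, #7 → r6=27-7=20
ADD r5, r5, #4 → r5=100+4=104
SUB r3, r3, #1 → r3=6-1=5
CMP r3, #0  (cmp 5,0)
BGT again: taken
LDR r6, [r5] → r6=M[104]=2
SUB r6, r6, #7 → r6=2-7=-5
ADD r5, r5, #4 → r5=104+4=108
SUB r3, r3, #1 → r3=5-1=4
CMP r3, #0  (cmp 4,0)
BGT again: taken
LDR r6, [r5] → r6=M[108]=11
SUB r6, r6, #7 → r6=11-7=4
ADD r5, r5, #4 → r5=108+4=112
SUB r3, r3, #1 → r3=4-1=3
CMP r3, #0  (cmp 3,0)
BGT again: taken
LDR r6, [r5] → r6=M[112]=5
SUB r6, r6, #7 → r6=5-7=-2
ADD r5, r5, #4 → r5=112+4=116
SUB r3, r3, #1 → r3=3-1=2
CMP r3, #0  (cmp 2,0)
BGT again: taken
LDR r6, [r5] → r6=M[116]=-6
SUB r6, r6, #7 → r6=(-6)-7=-13
ADD r5, r5, #4 → r5=116+4=120
SUB r3, r3, #1 → r3=2-1=1
CMP r3, #0  (cmp 1,0)
BGT again: taken
LDR r6, [r5] → r6=M[120]=14
SUB r6, r6, #7 → r6=14-7=7
ADD r5, r5, #4 → r5=120+4=124
SUB r3, r3, #1 → r3=1-1=0
CMP r3, #0  (cmp 0,0)
BGT again: not taken
STR r6, [112] → M[112]=7
halt.
Total executed instructions: 41.

41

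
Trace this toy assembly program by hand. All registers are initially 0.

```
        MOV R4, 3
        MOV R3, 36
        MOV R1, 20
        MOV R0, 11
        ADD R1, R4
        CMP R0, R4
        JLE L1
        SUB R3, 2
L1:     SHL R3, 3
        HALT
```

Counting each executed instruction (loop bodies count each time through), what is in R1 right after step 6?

R4=3
R3=36
R1=20
R0=11
R1=20+3=23
CMP R0, R4  (cmp 11,3)
After step 6: R1 = 23.

23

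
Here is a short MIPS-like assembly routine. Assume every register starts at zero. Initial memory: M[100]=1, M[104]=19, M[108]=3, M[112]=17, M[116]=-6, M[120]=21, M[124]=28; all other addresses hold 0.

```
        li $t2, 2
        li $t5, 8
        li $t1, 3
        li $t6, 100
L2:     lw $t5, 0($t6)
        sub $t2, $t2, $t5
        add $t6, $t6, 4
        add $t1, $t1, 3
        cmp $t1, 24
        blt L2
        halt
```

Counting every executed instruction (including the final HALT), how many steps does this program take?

47

after li $t2, 2: $t2=2
after li $t5, 8: $t5=8
after li $t1, 3: $t1=3
after li $t6, 100: $t6=100
after lw $t5, 0($t6): $t5=M[100]=1
after sub $t2, $t2, $t5: $t2=2-1=1
after add $t6, $t6, 4: $t6=100+4=104
after add $t1, $t1, 3: $t1=3+3=6
cmp $t1, 24  (cmp 6,24)
blt L2: taken
after lw $t5, 0($t6): $t5=M[104]=19
after sub $t2, $t2, $t5: $t2=1-19=-18
after add $t6, $t6, 4: $t6=104+4=108
after add $t1, $t1, 3: $t1=6+3=9
cmp $t1, 24  (cmp 9,24)
blt L2: taken
after lw $t5, 0($t6): $t5=M[108]=3
after sub $t2, $t2, $t5: $t2=(-18)-3=-21
after add $t6, $t6, 4: $t6=108+4=112
after add $t1, $t1, 3: $t1=9+3=12
cmp $t1, 24  (cmp 12,24)
blt L2: taken
after lw $t5, 0($t6): $t5=M[112]=17
after sub $t2, $t2, $t5: $t2=(-21)-17=-38
after add $t6, $t6, 4: $t6=112+4=116
after add $t1, $t1, 3: $t1=12+3=15
cmp $t1, 24  (cmp 15,24)
blt L2: taken
after lw $t5, 0($t6): $t5=M[116]=-6
after sub $t2, $t2, $t5: $t2=(-38)-(-6)=-32
after add $t6, $t6, 4: $t6=116+4=120
after add $t1, $t1, 3: $t1=15+3=18
cmp $t1, 24  (cmp 18,24)
blt L2: taken
after lw $t5, 0($t6): $t5=M[120]=21
after sub $t2, $t2, $t5: $t2=(-32)-21=-53
after add $t6, $t6, 4: $t6=120+4=124
after add $t1, $t1, 3: $t1=18+3=21
cmp $t1, 24  (cmp 21,24)
blt L2: taken
after lw $t5, 0($t6): $t5=M[124]=28
after sub $t2, $t2, $t5: $t2=(-53)-28=-81
after add $t6, $t6, 4: $t6=124+4=128
after add $t1, $t1, 3: $t1=21+3=24
cmp $t1, 24  (cmp 24,24)
blt L2: not taken
halt.
Total executed instructions: 47.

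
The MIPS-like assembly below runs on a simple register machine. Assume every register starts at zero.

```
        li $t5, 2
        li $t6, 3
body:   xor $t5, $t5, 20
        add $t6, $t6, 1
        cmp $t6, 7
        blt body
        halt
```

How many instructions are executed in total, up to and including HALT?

19

$t5=2
$t6=3
$t5=2^20=22
$t6=3+1=4
cmp $t6, 7  (cmp 4,7)
blt body: taken
$t5=22^20=2
$t6=4+1=5
cmp $t6, 7  (cmp 5,7)
blt body: taken
$t5=2^20=22
$t6=5+1=6
cmp $t6, 7  (cmp 6,7)
blt body: taken
$t5=22^20=2
$t6=6+1=7
cmp $t6, 7  (cmp 7,7)
blt body: not taken
halt.
Total executed instructions: 19.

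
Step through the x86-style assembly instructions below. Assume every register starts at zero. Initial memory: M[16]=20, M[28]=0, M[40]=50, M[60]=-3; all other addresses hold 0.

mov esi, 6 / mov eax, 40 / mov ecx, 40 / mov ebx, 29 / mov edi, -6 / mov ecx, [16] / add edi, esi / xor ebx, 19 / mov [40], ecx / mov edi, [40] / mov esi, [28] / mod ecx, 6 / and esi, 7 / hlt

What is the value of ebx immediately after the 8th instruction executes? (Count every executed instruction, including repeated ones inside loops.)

14

esi=6
eax=40
ecx=40
ebx=29
edi=-6
ecx=M[16]=20
edi=(-6)+6=0
ebx=29^19=14
After step 8: ebx = 14.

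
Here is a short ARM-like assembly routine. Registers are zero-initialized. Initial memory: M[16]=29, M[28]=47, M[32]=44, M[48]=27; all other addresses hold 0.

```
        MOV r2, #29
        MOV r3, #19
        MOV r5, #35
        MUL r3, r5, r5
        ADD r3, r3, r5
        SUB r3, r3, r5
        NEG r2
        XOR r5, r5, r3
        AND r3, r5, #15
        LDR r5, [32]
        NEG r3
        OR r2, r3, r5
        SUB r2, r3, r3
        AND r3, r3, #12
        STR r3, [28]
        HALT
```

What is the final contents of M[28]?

MOV r2, #29 → r2=29
MOV r3, #19 → r3=19
MOV r5, #35 → r5=35
MUL r3, r5, r5 → r3=35*35=1225
ADD r3, r3, r5 → r3=1225+35=1260
SUB r3, r3, r5 → r3=1260-35=1225
NEG r2 → r2=-(29)=-29
XOR r5, r5, r3 → r5=35^1225=1258
AND r3, r5, #15 → r3=1258&15=10
LDR r5, [32] → r5=M[32]=44
NEG r3 → r3=-(10)=-10
OR r2, r3, r5 → r2=(-10)|44=-2
SUB r2, r3, r3 → r2=(-10)-(-10)=0
AND r3, r3, #12 → r3=(-10)&12=4
STR r3, [28] → M[28]=4
halt.

4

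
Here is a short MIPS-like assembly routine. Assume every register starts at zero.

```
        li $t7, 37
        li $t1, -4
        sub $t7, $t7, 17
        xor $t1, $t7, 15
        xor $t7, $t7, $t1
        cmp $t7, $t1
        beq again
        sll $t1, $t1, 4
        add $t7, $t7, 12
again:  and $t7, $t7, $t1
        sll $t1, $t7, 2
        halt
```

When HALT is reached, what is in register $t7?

$t7=37
$t1=-4
$t7=37-17=20
$t1=20^15=27
$t7=20^27=15
cmp $t7, $t1  (cmp 15,27)
beq again: not taken
$t1=27<<4=432
$t7=15+12=27
$t7=27&432=16
$t1=16<<2=64
halt.

16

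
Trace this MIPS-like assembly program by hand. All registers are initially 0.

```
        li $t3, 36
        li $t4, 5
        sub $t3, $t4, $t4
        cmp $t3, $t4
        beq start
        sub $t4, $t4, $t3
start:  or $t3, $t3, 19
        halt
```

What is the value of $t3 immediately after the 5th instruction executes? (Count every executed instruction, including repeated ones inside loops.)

0

li $t3, 36 → $t3=36
li $t4, 5 → $t4=5
sub $t3, $t4, $t4 → $t3=5-5=0
cmp $t3, $t4  (cmp 0,5)
beq start: not taken
After step 5: $t3 = 0.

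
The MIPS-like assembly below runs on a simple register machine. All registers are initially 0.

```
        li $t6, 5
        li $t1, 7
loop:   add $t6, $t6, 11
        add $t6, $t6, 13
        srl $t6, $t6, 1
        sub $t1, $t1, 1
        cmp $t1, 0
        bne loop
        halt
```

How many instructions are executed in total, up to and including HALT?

45

after li $t6, 5: $t6=5
after li $t1, 7: $t1=7
after add $t6, $t6, 11: $t6=5+11=16
after add $t6, $t6, 13: $t6=16+13=29
after srl $t6, $t6, 1: $t6=29>>1=14
after sub $t1, $t1, 1: $t1=7-1=6
cmp $t1, 0  (cmp 6,0)
bne loop: taken
after add $t6, $t6, 11: $t6=14+11=25
after add $t6, $t6, 13: $t6=25+13=38
after srl $t6, $t6, 1: $t6=38>>1=19
after sub $t1, $t1, 1: $t1=6-1=5
cmp $t1, 0  (cmp 5,0)
bne loop: taken
after add $t6, $t6, 11: $t6=19+11=30
after add $t6, $t6, 13: $t6=30+13=43
after srl $t6, $t6, 1: $t6=43>>1=21
after sub $t1, $t1, 1: $t1=5-1=4
cmp $t1, 0  (cmp 4,0)
bne loop: taken
after add $t6, $t6, 11: $t6=21+11=32
after add $t6, $t6, 13: $t6=32+13=45
after srl $t6, $t6, 1: $t6=45>>1=22
after sub $t1, $t1, 1: $t1=4-1=3
cmp $t1, 0  (cmp 3,0)
bne loop: taken
after add $t6, $t6, 11: $t6=22+11=33
after add $t6, $t6, 13: $t6=33+13=46
after srl $t6, $t6, 1: $t6=46>>1=23
after sub $t1, $t1, 1: $t1=3-1=2
cmp $t1, 0  (cmp 2,0)
bne loop: taken
after add $t6, $t6, 11: $t6=23+11=34
after add $t6, $t6, 13: $t6=34+13=47
after srl $t6, $t6, 1: $t6=47>>1=23
after sub $t1, $t1, 1: $t1=2-1=1
cmp $t1, 0  (cmp 1,0)
bne loop: taken
after add $t6, $t6, 11: $t6=23+11=34
after add $t6, $t6, 13: $t6=34+13=47
after srl $t6, $t6, 1: $t6=47>>1=23
after sub $t1, $t1, 1: $t1=1-1=0
cmp $t1, 0  (cmp 0,0)
bne loop: not taken
halt.
Total executed instructions: 45.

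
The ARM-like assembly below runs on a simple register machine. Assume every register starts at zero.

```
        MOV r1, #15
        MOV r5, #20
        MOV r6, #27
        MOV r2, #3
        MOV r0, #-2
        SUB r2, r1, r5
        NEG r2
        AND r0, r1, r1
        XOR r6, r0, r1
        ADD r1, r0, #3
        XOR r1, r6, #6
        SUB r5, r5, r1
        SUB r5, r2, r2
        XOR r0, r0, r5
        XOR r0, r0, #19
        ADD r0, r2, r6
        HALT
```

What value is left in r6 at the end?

r1=15
r5=20
r6=27
r2=3
r0=-2
r2=15-20=-5
r2=-(-5)=5
r0=15&15=15
r6=15^15=0
r1=15+3=18
r1=0^6=6
r5=20-6=14
r5=5-5=0
r0=15^0=15
r0=15^19=28
r0=5+0=5
halt.

0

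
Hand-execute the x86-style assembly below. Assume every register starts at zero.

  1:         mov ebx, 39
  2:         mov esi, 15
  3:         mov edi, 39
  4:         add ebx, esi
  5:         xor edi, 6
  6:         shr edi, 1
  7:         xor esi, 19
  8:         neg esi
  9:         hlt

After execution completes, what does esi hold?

after mov ebx, 39: ebx=39
after mov esi, 15: esi=15
after mov edi, 39: edi=39
after add ebx, esi: ebx=39+15=54
after xor edi, 6: edi=39^6=33
after shr edi, 1: edi=33>>1=16
after xor esi, 19: esi=15^19=28
after neg esi: esi=-(28)=-28
halt.

-28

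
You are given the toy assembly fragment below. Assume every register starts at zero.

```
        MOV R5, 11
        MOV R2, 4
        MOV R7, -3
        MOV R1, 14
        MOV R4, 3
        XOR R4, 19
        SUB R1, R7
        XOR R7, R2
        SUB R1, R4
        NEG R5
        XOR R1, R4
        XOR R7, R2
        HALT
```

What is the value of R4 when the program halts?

16

MOV R5, 11 → R5=11
MOV R2, 4 → R2=4
MOV R7, -3 → R7=-3
MOV R1, 14 → R1=14
MOV R4, 3 → R4=3
XOR R4, 19 → R4=3^19=16
SUB R1, R7 → R1=14-(-3)=17
XOR R7, R2 → R7=(-3)^4=-7
SUB R1, R4 → R1=17-16=1
NEG R5 → R5=-(11)=-11
XOR R1, R4 → R1=1^16=17
XOR R7, R2 → R7=(-7)^4=-3
halt.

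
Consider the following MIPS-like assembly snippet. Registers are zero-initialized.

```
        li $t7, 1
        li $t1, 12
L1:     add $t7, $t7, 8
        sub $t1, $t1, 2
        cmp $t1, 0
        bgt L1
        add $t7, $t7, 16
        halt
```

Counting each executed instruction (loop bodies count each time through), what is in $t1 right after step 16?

li $t7, 1 → $t7=1
li $t1, 12 → $t1=12
add $t7, $t7, 8 → $t7=1+8=9
sub $t1, $t1, 2 → $t1=12-2=10
cmp $t1, 0  (cmp 10,0)
bgt L1: taken
add $t7, $t7, 8 → $t7=9+8=17
sub $t1, $t1, 2 → $t1=10-2=8
cmp $t1, 0  (cmp 8,0)
bgt L1: taken
add $t7, $t7, 8 → $t7=17+8=25
sub $t1, $t1, 2 → $t1=8-2=6
cmp $t1, 0  (cmp 6,0)
bgt L1: taken
add $t7, $t7, 8 → $t7=25+8=33
sub $t1, $t1, 2 → $t1=6-2=4
After step 16: $t1 = 4.

4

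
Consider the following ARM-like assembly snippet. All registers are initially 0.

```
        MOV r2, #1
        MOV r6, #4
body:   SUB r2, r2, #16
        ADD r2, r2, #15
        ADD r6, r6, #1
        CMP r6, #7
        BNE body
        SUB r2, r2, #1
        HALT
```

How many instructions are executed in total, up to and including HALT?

19

r2=1
r6=4
r2=1-16=-15
r2=(-15)+15=0
r6=4+1=5
CMP r6, #7  (cmp 5,7)
BNE body: taken
r2=0-16=-16
r2=(-16)+15=-1
r6=5+1=6
CMP r6, #7  (cmp 6,7)
BNE body: taken
r2=(-1)-16=-17
r2=(-17)+15=-2
r6=6+1=7
CMP r6, #7  (cmp 7,7)
BNE body: not taken
r2=(-2)-1=-3
halt.
Total executed instructions: 19.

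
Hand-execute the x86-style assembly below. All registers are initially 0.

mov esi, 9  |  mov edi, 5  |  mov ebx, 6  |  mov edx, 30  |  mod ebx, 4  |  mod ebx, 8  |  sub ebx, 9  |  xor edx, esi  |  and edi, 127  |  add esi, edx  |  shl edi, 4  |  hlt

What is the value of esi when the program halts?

32

esi=9
edi=5
ebx=6
edx=30
ebx=6%4=2
ebx=2%8=2
ebx=2-9=-7
edx=30^9=23
edi=5&127=5
esi=9+23=32
edi=5<<4=80
halt.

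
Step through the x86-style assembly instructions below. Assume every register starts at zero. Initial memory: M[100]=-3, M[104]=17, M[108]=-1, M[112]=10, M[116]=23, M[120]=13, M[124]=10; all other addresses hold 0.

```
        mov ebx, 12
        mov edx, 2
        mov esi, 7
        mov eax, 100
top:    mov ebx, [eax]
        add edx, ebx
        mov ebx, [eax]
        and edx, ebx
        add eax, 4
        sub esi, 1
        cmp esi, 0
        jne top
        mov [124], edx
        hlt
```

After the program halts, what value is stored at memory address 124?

after mov ebx, 12: ebx=12
after mov edx, 2: edx=2
after mov esi, 7: esi=7
after mov eax, 100: eax=100
after mov ebx, [eax]: ebx=M[100]=-3
after add edx, ebx: edx=2+(-3)=-1
after mov ebx, [eax]: ebx=M[100]=-3
after and edx, ebx: edx=(-1)&(-3)=-3
after add eax, 4: eax=100+4=104
after sub esi, 1: esi=7-1=6
cmp esi, 0  (cmp 6,0)
jne top: taken
after mov ebx, [eax]: ebx=M[104]=17
after add edx, ebx: edx=(-3)+17=14
after mov ebx, [eax]: ebx=M[104]=17
after and edx, ebx: edx=14&17=0
after add eax, 4: eax=104+4=108
after sub esi, 1: esi=6-1=5
cmp esi, 0  (cmp 5,0)
jne top: taken
after mov ebx, [eax]: ebx=M[108]=-1
after add edx, ebx: edx=0+(-1)=-1
after mov ebx, [eax]: ebx=M[108]=-1
after and edx, ebx: edx=(-1)&(-1)=-1
after add eax, 4: eax=108+4=112
after sub esi, 1: esi=5-1=4
cmp esi, 0  (cmp 4,0)
jne top: taken
after mov ebx, [eax]: ebx=M[112]=10
after add edx, ebx: edx=(-1)+10=9
after mov ebx, [eax]: ebx=M[112]=10
after and edx, ebx: edx=9&10=8
after add eax, 4: eax=112+4=116
after sub esi, 1: esi=4-1=3
cmp esi, 0  (cmp 3,0)
jne top: taken
after mov ebx, [eax]: ebx=M[116]=23
after add edx, ebx: edx=8+23=31
after mov ebx, [eax]: ebx=M[116]=23
after and edx, ebx: edx=31&23=23
after add eax, 4: eax=116+4=120
after sub esi, 1: esi=3-1=2
cmp esi, 0  (cmp 2,0)
jne top: taken
after mov ebx, [eax]: ebx=M[120]=13
after add edx, ebx: edx=23+13=36
after mov ebx, [eax]: ebx=M[120]=13
after and edx, ebx: edx=36&13=4
after add eax, 4: eax=120+4=124
after sub esi, 1: esi=2-1=1
cmp esi, 0  (cmp 1,0)
jne top: taken
after mov ebx, [eax]: ebx=M[124]=10
after add edx, ebx: edx=4+10=14
after mov ebx, [eax]: ebx=M[124]=10
after and edx, ebx: edx=14&10=10
after add eax, 4: eax=124+4=128
after sub esi, 1: esi=1-1=0
cmp esi, 0  (cmp 0,0)
jne top: not taken
mov [124], edx → M[124]=10
halt.

10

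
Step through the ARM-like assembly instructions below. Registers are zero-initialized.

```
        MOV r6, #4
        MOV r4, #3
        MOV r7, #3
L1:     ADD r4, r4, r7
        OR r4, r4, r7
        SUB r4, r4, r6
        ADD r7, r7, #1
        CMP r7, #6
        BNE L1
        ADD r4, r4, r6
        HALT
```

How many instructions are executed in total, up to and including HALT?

23

after MOV r6, #4: r6=4
after MOV r4, #3: r4=3
after MOV r7, #3: r7=3
after ADD r4, r4, r7: r4=3+3=6
after OR r4, r4, r7: r4=6|3=7
after SUB r4, r4, r6: r4=7-4=3
after ADD r7, r7, #1: r7=3+1=4
CMP r7, #6  (cmp 4,6)
BNE L1: taken
after ADD r4, r4, r7: r4=3+4=7
after OR r4, r4, r7: r4=7|4=7
after SUB r4, r4, r6: r4=7-4=3
after ADD r7, r7, #1: r7=4+1=5
CMP r7, #6  (cmp 5,6)
BNE L1: taken
after ADD r4, r4, r7: r4=3+5=8
after OR r4, r4, r7: r4=8|5=13
after SUB r4, r4, r6: r4=13-4=9
after ADD r7, r7, #1: r7=5+1=6
CMP r7, #6  (cmp 6,6)
BNE L1: not taken
after ADD r4, r4, r6: r4=9+4=13
halt.
Total executed instructions: 23.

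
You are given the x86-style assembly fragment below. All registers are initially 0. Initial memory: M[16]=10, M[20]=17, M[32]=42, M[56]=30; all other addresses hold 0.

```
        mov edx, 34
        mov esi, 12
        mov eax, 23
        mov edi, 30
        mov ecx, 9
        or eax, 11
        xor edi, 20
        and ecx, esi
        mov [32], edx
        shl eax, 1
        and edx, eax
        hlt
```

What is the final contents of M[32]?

mov edx, 34 → edx=34
mov esi, 12 → esi=12
mov eax, 23 → eax=23
mov edi, 30 → edi=30
mov ecx, 9 → ecx=9
or eax, 11 → eax=23|11=31
xor edi, 20 → edi=30^20=10
and ecx, esi → ecx=9&12=8
mov [32], edx → M[32]=34
shl eax, 1 → eax=31<<1=62
and edx, eax → edx=34&62=34
halt.

34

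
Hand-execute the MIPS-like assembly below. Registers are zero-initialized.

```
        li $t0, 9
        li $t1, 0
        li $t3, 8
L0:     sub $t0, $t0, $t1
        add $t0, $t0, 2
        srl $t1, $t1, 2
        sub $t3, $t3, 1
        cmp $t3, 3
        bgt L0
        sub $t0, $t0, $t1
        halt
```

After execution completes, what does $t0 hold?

19

after li $t0, 9: $t0=9
after li $t1, 0: $t1=0
after li $t3, 8: $t3=8
after sub $t0, $t0, $t1: $t0=9-0=9
after add $t0, $t0, 2: $t0=9+2=11
after srl $t1, $t1, 2: $t1=0>>2=0
after sub $t3, $t3, 1: $t3=8-1=7
cmp $t3, 3  (cmp 7,3)
bgt L0: taken
after sub $t0, $t0, $t1: $t0=11-0=11
after add $t0, $t0, 2: $t0=11+2=13
after srl $t1, $t1, 2: $t1=0>>2=0
after sub $t3, $t3, 1: $t3=7-1=6
cmp $t3, 3  (cmp 6,3)
bgt L0: taken
after sub $t0, $t0, $t1: $t0=13-0=13
after add $t0, $t0, 2: $t0=13+2=15
after srl $t1, $t1, 2: $t1=0>>2=0
after sub $t3, $t3, 1: $t3=6-1=5
cmp $t3, 3  (cmp 5,3)
bgt L0: taken
after sub $t0, $t0, $t1: $t0=15-0=15
after add $t0, $t0, 2: $t0=15+2=17
after srl $t1, $t1, 2: $t1=0>>2=0
after sub $t3, $t3, 1: $t3=5-1=4
cmp $t3, 3  (cmp 4,3)
bgt L0: taken
after sub $t0, $t0, $t1: $t0=17-0=17
after add $t0, $t0, 2: $t0=17+2=19
after srl $t1, $t1, 2: $t1=0>>2=0
after sub $t3, $t3, 1: $t3=4-1=3
cmp $t3, 3  (cmp 3,3)
bgt L0: not taken
after sub $t0, $t0, $t1: $t0=19-0=19
halt.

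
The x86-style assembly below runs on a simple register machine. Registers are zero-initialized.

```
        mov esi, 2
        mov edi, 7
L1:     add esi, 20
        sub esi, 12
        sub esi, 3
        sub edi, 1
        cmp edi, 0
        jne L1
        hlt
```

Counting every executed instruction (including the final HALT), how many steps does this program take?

45

mov esi, 2 → esi=2
mov edi, 7 → edi=7
add esi, 20 → esi=2+20=22
sub esi, 12 → esi=22-12=10
sub esi, 3 → esi=10-3=7
sub edi, 1 → edi=7-1=6
cmp edi, 0  (cmp 6,0)
jne L1: taken
add esi, 20 → esi=7+20=27
sub esi, 12 → esi=27-12=15
sub esi, 3 → esi=15-3=12
sub edi, 1 → edi=6-1=5
cmp edi, 0  (cmp 5,0)
jne L1: taken
add esi, 20 → esi=12+20=32
sub esi, 12 → esi=32-12=20
sub esi, 3 → esi=20-3=17
sub edi, 1 → edi=5-1=4
cmp edi, 0  (cmp 4,0)
jne L1: taken
add esi, 20 → esi=17+20=37
sub esi, 12 → esi=37-12=25
sub esi, 3 → esi=25-3=22
sub edi, 1 → edi=4-1=3
cmp edi, 0  (cmp 3,0)
jne L1: taken
add esi, 20 → esi=22+20=42
sub esi, 12 → esi=42-12=30
sub esi, 3 → esi=30-3=27
sub edi, 1 → edi=3-1=2
cmp edi, 0  (cmp 2,0)
jne L1: taken
add esi, 20 → esi=27+20=47
sub esi, 12 → esi=47-12=35
sub esi, 3 → esi=35-3=32
sub edi, 1 → edi=2-1=1
cmp edi, 0  (cmp 1,0)
jne L1: taken
add esi, 20 → esi=32+20=52
sub esi, 12 → esi=52-12=40
sub esi, 3 → esi=40-3=37
sub edi, 1 → edi=1-1=0
cmp edi, 0  (cmp 0,0)
jne L1: not taken
halt.
Total executed instructions: 45.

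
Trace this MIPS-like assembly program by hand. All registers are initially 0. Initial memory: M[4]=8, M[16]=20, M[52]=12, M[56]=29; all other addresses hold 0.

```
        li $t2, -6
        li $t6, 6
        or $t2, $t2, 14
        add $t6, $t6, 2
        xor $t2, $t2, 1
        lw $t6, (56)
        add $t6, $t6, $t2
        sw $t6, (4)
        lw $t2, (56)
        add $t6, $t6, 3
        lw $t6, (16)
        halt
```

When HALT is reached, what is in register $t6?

$t2=-6
$t6=6
$t2=(-6)|14=-2
$t6=6+2=8
$t2=(-2)^1=-1
$t6=M[56]=29
$t6=29+(-1)=28
sw $t6, (4) → M[4]=28
$t2=M[56]=29
$t6=28+3=31
$t6=M[16]=20
halt.

20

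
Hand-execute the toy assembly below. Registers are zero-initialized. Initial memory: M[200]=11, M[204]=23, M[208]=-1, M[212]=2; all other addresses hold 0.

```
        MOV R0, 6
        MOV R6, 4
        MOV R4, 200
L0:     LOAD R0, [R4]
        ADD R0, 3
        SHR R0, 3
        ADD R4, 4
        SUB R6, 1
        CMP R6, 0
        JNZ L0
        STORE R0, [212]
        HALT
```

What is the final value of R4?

216

after MOV R0, 6: R0=6
after MOV R6, 4: R6=4
after MOV R4, 200: R4=200
after LOAD R0, [R4]: R0=M[200]=11
after ADD R0, 3: R0=11+3=14
after SHR R0, 3: R0=14>>3=1
after ADD R4, 4: R4=200+4=204
after SUB R6, 1: R6=4-1=3
CMP R6, 0  (cmp 3,0)
JNZ L0: taken
after LOAD R0, [R4]: R0=M[204]=23
after ADD R0, 3: R0=23+3=26
after SHR R0, 3: R0=26>>3=3
after ADD R4, 4: R4=204+4=208
after SUB R6, 1: R6=3-1=2
CMP R6, 0  (cmp 2,0)
JNZ L0: taken
after LOAD R0, [R4]: R0=M[208]=-1
after ADD R0, 3: R0=(-1)+3=2
after SHR R0, 3: R0=2>>3=0
after ADD R4, 4: R4=208+4=212
after SUB R6, 1: R6=2-1=1
CMP R6, 0  (cmp 1,0)
JNZ L0: taken
after LOAD R0, [R4]: R0=M[212]=2
after ADD R0, 3: R0=2+3=5
after SHR R0, 3: R0=5>>3=0
after ADD R4, 4: R4=212+4=216
after SUB R6, 1: R6=1-1=0
CMP R6, 0  (cmp 0,0)
JNZ L0: not taken
STORE R0, [212] → M[212]=0
halt.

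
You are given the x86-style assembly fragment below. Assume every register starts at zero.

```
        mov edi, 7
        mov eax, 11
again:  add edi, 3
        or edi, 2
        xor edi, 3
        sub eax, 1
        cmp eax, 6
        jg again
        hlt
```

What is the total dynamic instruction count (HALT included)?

33

after mov edi, 7: edi=7
after mov eax, 11: eax=11
after add edi, 3: edi=7+3=10
after or edi, 2: edi=10|2=10
after xor edi, 3: edi=10^3=9
after sub eax, 1: eax=11-1=10
cmp eax, 6  (cmp 10,6)
jg again: taken
after add edi, 3: edi=9+3=12
after or edi, 2: edi=12|2=14
after xor edi, 3: edi=14^3=13
after sub eax, 1: eax=10-1=9
cmp eax, 6  (cmp 9,6)
jg again: taken
after add edi, 3: edi=13+3=16
after or edi, 2: edi=16|2=18
after xor edi, 3: edi=18^3=17
after sub eax, 1: eax=9-1=8
cmp eax, 6  (cmp 8,6)
jg again: taken
after add edi, 3: edi=17+3=20
after or edi, 2: edi=20|2=22
after xor edi, 3: edi=22^3=21
after sub eax, 1: eax=8-1=7
cmp eax, 6  (cmp 7,6)
jg again: taken
after add edi, 3: edi=21+3=24
after or edi, 2: edi=24|2=26
after xor edi, 3: edi=26^3=25
after sub eax, 1: eax=7-1=6
cmp eax, 6  (cmp 6,6)
jg again: not taken
halt.
Total executed instructions: 33.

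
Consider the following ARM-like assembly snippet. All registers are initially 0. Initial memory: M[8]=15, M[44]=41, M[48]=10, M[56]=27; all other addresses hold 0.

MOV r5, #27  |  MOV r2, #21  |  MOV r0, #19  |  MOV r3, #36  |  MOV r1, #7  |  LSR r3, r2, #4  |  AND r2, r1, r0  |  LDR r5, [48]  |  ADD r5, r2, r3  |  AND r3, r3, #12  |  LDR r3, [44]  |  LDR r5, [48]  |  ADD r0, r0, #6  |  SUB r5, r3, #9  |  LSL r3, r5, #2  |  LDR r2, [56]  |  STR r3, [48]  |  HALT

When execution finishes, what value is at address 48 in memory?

128

after MOV r5, #27: r5=27
after MOV r2, #21: r2=21
after MOV r0, #19: r0=19
after MOV r3, #36: r3=36
after MOV r1, #7: r1=7
after LSR r3, r2, #4: r3=21>>4=1
after AND r2, r1, r0: r2=7&19=3
after LDR r5, [48]: r5=M[48]=10
after ADD r5, r2, r3: r5=3+1=4
after AND r3, r3, #12: r3=1&12=0
after LDR r3, [44]: r3=M[44]=41
after LDR r5, [48]: r5=M[48]=10
after ADD r0, r0, #6: r0=19+6=25
after SUB r5, r3, #9: r5=41-9=32
after LSL r3, r5, #2: r3=32<<2=128
after LDR r2, [56]: r2=M[56]=27
STR r3, [48] → M[48]=128
halt.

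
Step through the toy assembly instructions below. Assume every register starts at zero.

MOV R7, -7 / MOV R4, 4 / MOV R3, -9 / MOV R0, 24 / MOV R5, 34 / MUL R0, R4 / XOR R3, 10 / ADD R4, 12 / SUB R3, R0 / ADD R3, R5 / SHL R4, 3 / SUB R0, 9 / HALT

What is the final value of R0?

87

R7=-7
R4=4
R3=-9
R0=24
R5=34
R0=24*4=96
R3=(-9)^10=-3
R4=4+12=16
R3=(-3)-96=-99
R3=(-99)+34=-65
R4=16<<3=128
R0=96-9=87
halt.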